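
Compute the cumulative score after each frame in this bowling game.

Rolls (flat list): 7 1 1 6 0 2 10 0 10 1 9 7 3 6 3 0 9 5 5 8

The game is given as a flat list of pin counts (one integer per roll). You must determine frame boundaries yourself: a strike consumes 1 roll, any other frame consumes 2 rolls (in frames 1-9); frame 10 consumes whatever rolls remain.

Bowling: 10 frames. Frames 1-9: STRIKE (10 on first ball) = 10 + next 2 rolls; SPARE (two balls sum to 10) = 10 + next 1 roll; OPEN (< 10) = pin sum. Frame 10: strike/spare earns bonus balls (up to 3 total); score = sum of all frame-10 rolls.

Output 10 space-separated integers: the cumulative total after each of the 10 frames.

Answer: 8 15 17 37 48 65 81 90 99 117

Derivation:
Frame 1: OPEN (7+1=8). Cumulative: 8
Frame 2: OPEN (1+6=7). Cumulative: 15
Frame 3: OPEN (0+2=2). Cumulative: 17
Frame 4: STRIKE. 10 + next two rolls (0+10) = 20. Cumulative: 37
Frame 5: SPARE (0+10=10). 10 + next roll (1) = 11. Cumulative: 48
Frame 6: SPARE (1+9=10). 10 + next roll (7) = 17. Cumulative: 65
Frame 7: SPARE (7+3=10). 10 + next roll (6) = 16. Cumulative: 81
Frame 8: OPEN (6+3=9). Cumulative: 90
Frame 9: OPEN (0+9=9). Cumulative: 99
Frame 10: SPARE. Sum of all frame-10 rolls (5+5+8) = 18. Cumulative: 117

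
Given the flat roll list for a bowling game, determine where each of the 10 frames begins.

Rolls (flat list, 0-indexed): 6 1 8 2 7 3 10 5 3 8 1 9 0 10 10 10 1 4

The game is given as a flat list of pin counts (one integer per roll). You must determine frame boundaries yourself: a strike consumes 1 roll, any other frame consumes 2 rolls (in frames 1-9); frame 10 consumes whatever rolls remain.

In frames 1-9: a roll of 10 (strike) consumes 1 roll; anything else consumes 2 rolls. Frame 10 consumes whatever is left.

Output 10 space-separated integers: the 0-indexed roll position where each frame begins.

Frame 1 starts at roll index 0: rolls=6,1 (sum=7), consumes 2 rolls
Frame 2 starts at roll index 2: rolls=8,2 (sum=10), consumes 2 rolls
Frame 3 starts at roll index 4: rolls=7,3 (sum=10), consumes 2 rolls
Frame 4 starts at roll index 6: roll=10 (strike), consumes 1 roll
Frame 5 starts at roll index 7: rolls=5,3 (sum=8), consumes 2 rolls
Frame 6 starts at roll index 9: rolls=8,1 (sum=9), consumes 2 rolls
Frame 7 starts at roll index 11: rolls=9,0 (sum=9), consumes 2 rolls
Frame 8 starts at roll index 13: roll=10 (strike), consumes 1 roll
Frame 9 starts at roll index 14: roll=10 (strike), consumes 1 roll
Frame 10 starts at roll index 15: 3 remaining rolls

Answer: 0 2 4 6 7 9 11 13 14 15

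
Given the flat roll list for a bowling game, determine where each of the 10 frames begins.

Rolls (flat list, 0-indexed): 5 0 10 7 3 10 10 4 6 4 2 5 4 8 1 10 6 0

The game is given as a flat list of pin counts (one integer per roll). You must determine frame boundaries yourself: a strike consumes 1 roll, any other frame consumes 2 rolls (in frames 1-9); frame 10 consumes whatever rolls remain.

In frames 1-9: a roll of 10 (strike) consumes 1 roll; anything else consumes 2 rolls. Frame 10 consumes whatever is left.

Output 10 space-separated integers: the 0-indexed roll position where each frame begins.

Frame 1 starts at roll index 0: rolls=5,0 (sum=5), consumes 2 rolls
Frame 2 starts at roll index 2: roll=10 (strike), consumes 1 roll
Frame 3 starts at roll index 3: rolls=7,3 (sum=10), consumes 2 rolls
Frame 4 starts at roll index 5: roll=10 (strike), consumes 1 roll
Frame 5 starts at roll index 6: roll=10 (strike), consumes 1 roll
Frame 6 starts at roll index 7: rolls=4,6 (sum=10), consumes 2 rolls
Frame 7 starts at roll index 9: rolls=4,2 (sum=6), consumes 2 rolls
Frame 8 starts at roll index 11: rolls=5,4 (sum=9), consumes 2 rolls
Frame 9 starts at roll index 13: rolls=8,1 (sum=9), consumes 2 rolls
Frame 10 starts at roll index 15: 3 remaining rolls

Answer: 0 2 3 5 6 7 9 11 13 15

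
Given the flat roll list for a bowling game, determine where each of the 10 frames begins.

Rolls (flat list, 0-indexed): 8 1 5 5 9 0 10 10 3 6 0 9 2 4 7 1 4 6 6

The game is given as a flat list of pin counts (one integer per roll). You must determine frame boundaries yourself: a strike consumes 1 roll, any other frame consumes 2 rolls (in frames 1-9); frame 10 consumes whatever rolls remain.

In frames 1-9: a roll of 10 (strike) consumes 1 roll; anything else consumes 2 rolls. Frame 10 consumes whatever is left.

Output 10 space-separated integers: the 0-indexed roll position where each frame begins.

Answer: 0 2 4 6 7 8 10 12 14 16

Derivation:
Frame 1 starts at roll index 0: rolls=8,1 (sum=9), consumes 2 rolls
Frame 2 starts at roll index 2: rolls=5,5 (sum=10), consumes 2 rolls
Frame 3 starts at roll index 4: rolls=9,0 (sum=9), consumes 2 rolls
Frame 4 starts at roll index 6: roll=10 (strike), consumes 1 roll
Frame 5 starts at roll index 7: roll=10 (strike), consumes 1 roll
Frame 6 starts at roll index 8: rolls=3,6 (sum=9), consumes 2 rolls
Frame 7 starts at roll index 10: rolls=0,9 (sum=9), consumes 2 rolls
Frame 8 starts at roll index 12: rolls=2,4 (sum=6), consumes 2 rolls
Frame 9 starts at roll index 14: rolls=7,1 (sum=8), consumes 2 rolls
Frame 10 starts at roll index 16: 3 remaining rolls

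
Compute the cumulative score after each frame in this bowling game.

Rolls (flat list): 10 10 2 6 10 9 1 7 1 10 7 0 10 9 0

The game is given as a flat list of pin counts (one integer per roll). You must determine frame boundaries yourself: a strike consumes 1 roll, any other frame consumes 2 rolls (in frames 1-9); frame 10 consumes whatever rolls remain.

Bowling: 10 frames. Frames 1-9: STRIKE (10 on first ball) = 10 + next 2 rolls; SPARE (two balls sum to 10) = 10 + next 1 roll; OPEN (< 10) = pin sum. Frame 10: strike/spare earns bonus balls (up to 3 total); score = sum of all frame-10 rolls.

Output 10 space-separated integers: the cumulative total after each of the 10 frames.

Answer: 22 40 48 68 85 93 110 117 136 145

Derivation:
Frame 1: STRIKE. 10 + next two rolls (10+2) = 22. Cumulative: 22
Frame 2: STRIKE. 10 + next two rolls (2+6) = 18. Cumulative: 40
Frame 3: OPEN (2+6=8). Cumulative: 48
Frame 4: STRIKE. 10 + next two rolls (9+1) = 20. Cumulative: 68
Frame 5: SPARE (9+1=10). 10 + next roll (7) = 17. Cumulative: 85
Frame 6: OPEN (7+1=8). Cumulative: 93
Frame 7: STRIKE. 10 + next two rolls (7+0) = 17. Cumulative: 110
Frame 8: OPEN (7+0=7). Cumulative: 117
Frame 9: STRIKE. 10 + next two rolls (9+0) = 19. Cumulative: 136
Frame 10: OPEN. Sum of all frame-10 rolls (9+0) = 9. Cumulative: 145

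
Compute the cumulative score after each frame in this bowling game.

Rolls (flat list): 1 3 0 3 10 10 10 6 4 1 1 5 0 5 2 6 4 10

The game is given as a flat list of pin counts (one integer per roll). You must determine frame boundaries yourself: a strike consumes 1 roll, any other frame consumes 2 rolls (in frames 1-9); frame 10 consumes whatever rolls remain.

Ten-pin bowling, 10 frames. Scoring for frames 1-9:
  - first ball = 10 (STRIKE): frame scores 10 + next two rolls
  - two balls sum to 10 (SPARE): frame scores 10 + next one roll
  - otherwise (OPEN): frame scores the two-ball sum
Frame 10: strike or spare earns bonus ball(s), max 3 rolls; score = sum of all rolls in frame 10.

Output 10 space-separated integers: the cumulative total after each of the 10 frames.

Frame 1: OPEN (1+3=4). Cumulative: 4
Frame 2: OPEN (0+3=3). Cumulative: 7
Frame 3: STRIKE. 10 + next two rolls (10+10) = 30. Cumulative: 37
Frame 4: STRIKE. 10 + next two rolls (10+6) = 26. Cumulative: 63
Frame 5: STRIKE. 10 + next two rolls (6+4) = 20. Cumulative: 83
Frame 6: SPARE (6+4=10). 10 + next roll (1) = 11. Cumulative: 94
Frame 7: OPEN (1+1=2). Cumulative: 96
Frame 8: OPEN (5+0=5). Cumulative: 101
Frame 9: OPEN (5+2=7). Cumulative: 108
Frame 10: SPARE. Sum of all frame-10 rolls (6+4+10) = 20. Cumulative: 128

Answer: 4 7 37 63 83 94 96 101 108 128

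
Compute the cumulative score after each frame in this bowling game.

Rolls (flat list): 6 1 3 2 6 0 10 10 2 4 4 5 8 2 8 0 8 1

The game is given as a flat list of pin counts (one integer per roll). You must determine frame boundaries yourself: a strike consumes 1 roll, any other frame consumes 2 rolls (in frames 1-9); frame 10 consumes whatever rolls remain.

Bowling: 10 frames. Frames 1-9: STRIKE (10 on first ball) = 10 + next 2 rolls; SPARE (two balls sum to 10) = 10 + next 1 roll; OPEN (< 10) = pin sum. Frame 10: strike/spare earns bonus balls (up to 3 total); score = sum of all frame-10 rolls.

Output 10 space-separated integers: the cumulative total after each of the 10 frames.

Answer: 7 12 18 40 56 62 71 89 97 106

Derivation:
Frame 1: OPEN (6+1=7). Cumulative: 7
Frame 2: OPEN (3+2=5). Cumulative: 12
Frame 3: OPEN (6+0=6). Cumulative: 18
Frame 4: STRIKE. 10 + next two rolls (10+2) = 22. Cumulative: 40
Frame 5: STRIKE. 10 + next two rolls (2+4) = 16. Cumulative: 56
Frame 6: OPEN (2+4=6). Cumulative: 62
Frame 7: OPEN (4+5=9). Cumulative: 71
Frame 8: SPARE (8+2=10). 10 + next roll (8) = 18. Cumulative: 89
Frame 9: OPEN (8+0=8). Cumulative: 97
Frame 10: OPEN. Sum of all frame-10 rolls (8+1) = 9. Cumulative: 106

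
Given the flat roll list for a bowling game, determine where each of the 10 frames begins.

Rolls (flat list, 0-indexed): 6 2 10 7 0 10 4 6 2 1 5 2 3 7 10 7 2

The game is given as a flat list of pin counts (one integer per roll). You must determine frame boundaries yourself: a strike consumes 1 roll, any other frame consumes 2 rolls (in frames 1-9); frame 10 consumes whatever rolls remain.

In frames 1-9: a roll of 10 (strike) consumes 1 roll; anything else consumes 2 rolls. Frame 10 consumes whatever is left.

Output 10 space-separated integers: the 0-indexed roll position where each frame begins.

Answer: 0 2 3 5 6 8 10 12 14 15

Derivation:
Frame 1 starts at roll index 0: rolls=6,2 (sum=8), consumes 2 rolls
Frame 2 starts at roll index 2: roll=10 (strike), consumes 1 roll
Frame 3 starts at roll index 3: rolls=7,0 (sum=7), consumes 2 rolls
Frame 4 starts at roll index 5: roll=10 (strike), consumes 1 roll
Frame 5 starts at roll index 6: rolls=4,6 (sum=10), consumes 2 rolls
Frame 6 starts at roll index 8: rolls=2,1 (sum=3), consumes 2 rolls
Frame 7 starts at roll index 10: rolls=5,2 (sum=7), consumes 2 rolls
Frame 8 starts at roll index 12: rolls=3,7 (sum=10), consumes 2 rolls
Frame 9 starts at roll index 14: roll=10 (strike), consumes 1 roll
Frame 10 starts at roll index 15: 2 remaining rolls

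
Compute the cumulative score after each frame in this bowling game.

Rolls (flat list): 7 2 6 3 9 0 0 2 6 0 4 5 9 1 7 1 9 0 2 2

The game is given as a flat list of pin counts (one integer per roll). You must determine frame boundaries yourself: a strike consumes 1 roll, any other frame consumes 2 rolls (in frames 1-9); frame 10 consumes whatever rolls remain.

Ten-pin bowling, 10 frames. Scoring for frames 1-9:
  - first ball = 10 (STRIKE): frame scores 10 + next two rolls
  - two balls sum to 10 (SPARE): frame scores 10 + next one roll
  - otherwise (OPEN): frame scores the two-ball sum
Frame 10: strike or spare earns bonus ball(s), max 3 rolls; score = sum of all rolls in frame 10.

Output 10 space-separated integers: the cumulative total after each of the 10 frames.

Frame 1: OPEN (7+2=9). Cumulative: 9
Frame 2: OPEN (6+3=9). Cumulative: 18
Frame 3: OPEN (9+0=9). Cumulative: 27
Frame 4: OPEN (0+2=2). Cumulative: 29
Frame 5: OPEN (6+0=6). Cumulative: 35
Frame 6: OPEN (4+5=9). Cumulative: 44
Frame 7: SPARE (9+1=10). 10 + next roll (7) = 17. Cumulative: 61
Frame 8: OPEN (7+1=8). Cumulative: 69
Frame 9: OPEN (9+0=9). Cumulative: 78
Frame 10: OPEN. Sum of all frame-10 rolls (2+2) = 4. Cumulative: 82

Answer: 9 18 27 29 35 44 61 69 78 82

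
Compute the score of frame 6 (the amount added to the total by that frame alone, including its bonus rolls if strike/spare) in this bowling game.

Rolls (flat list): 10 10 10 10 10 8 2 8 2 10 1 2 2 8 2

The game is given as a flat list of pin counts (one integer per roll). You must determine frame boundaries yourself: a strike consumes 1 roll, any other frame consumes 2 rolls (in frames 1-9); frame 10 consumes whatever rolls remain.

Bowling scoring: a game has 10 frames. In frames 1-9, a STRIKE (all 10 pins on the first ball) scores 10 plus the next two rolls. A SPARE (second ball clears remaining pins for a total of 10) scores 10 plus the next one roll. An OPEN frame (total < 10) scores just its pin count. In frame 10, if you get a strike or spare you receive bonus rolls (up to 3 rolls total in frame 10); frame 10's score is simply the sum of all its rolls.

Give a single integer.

Frame 1: STRIKE. 10 + next two rolls (10+10) = 30. Cumulative: 30
Frame 2: STRIKE. 10 + next two rolls (10+10) = 30. Cumulative: 60
Frame 3: STRIKE. 10 + next two rolls (10+10) = 30. Cumulative: 90
Frame 4: STRIKE. 10 + next two rolls (10+8) = 28. Cumulative: 118
Frame 5: STRIKE. 10 + next two rolls (8+2) = 20. Cumulative: 138
Frame 6: SPARE (8+2=10). 10 + next roll (8) = 18. Cumulative: 156
Frame 7: SPARE (8+2=10). 10 + next roll (10) = 20. Cumulative: 176
Frame 8: STRIKE. 10 + next two rolls (1+2) = 13. Cumulative: 189

Answer: 18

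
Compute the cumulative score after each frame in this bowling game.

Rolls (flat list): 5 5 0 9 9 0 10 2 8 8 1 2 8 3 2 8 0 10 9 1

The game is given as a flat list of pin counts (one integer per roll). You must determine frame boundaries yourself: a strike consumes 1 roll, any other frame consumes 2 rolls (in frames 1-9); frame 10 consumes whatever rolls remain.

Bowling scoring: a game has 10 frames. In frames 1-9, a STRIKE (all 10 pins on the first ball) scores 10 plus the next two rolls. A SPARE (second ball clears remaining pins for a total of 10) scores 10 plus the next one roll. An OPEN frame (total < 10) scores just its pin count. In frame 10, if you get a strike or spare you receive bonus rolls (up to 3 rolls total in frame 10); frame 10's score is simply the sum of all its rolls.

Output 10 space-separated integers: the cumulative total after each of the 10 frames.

Frame 1: SPARE (5+5=10). 10 + next roll (0) = 10. Cumulative: 10
Frame 2: OPEN (0+9=9). Cumulative: 19
Frame 3: OPEN (9+0=9). Cumulative: 28
Frame 4: STRIKE. 10 + next two rolls (2+8) = 20. Cumulative: 48
Frame 5: SPARE (2+8=10). 10 + next roll (8) = 18. Cumulative: 66
Frame 6: OPEN (8+1=9). Cumulative: 75
Frame 7: SPARE (2+8=10). 10 + next roll (3) = 13. Cumulative: 88
Frame 8: OPEN (3+2=5). Cumulative: 93
Frame 9: OPEN (8+0=8). Cumulative: 101
Frame 10: STRIKE. Sum of all frame-10 rolls (10+9+1) = 20. Cumulative: 121

Answer: 10 19 28 48 66 75 88 93 101 121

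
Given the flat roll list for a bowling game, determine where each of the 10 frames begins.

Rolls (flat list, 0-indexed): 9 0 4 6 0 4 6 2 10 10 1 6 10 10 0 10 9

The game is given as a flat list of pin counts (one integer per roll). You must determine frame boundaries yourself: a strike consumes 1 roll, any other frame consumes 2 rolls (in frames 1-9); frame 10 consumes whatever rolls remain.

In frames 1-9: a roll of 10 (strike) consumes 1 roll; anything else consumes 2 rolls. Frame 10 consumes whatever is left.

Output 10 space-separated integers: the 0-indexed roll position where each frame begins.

Answer: 0 2 4 6 8 9 10 12 13 14

Derivation:
Frame 1 starts at roll index 0: rolls=9,0 (sum=9), consumes 2 rolls
Frame 2 starts at roll index 2: rolls=4,6 (sum=10), consumes 2 rolls
Frame 3 starts at roll index 4: rolls=0,4 (sum=4), consumes 2 rolls
Frame 4 starts at roll index 6: rolls=6,2 (sum=8), consumes 2 rolls
Frame 5 starts at roll index 8: roll=10 (strike), consumes 1 roll
Frame 6 starts at roll index 9: roll=10 (strike), consumes 1 roll
Frame 7 starts at roll index 10: rolls=1,6 (sum=7), consumes 2 rolls
Frame 8 starts at roll index 12: roll=10 (strike), consumes 1 roll
Frame 9 starts at roll index 13: roll=10 (strike), consumes 1 roll
Frame 10 starts at roll index 14: 3 remaining rolls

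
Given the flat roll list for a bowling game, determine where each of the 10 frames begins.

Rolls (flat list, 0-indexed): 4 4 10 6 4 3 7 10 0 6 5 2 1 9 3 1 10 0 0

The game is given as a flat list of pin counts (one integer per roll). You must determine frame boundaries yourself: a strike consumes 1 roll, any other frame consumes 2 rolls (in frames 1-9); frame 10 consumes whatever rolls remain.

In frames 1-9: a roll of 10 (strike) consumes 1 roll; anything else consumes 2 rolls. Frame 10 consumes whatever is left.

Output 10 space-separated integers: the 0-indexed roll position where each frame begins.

Answer: 0 2 3 5 7 8 10 12 14 16

Derivation:
Frame 1 starts at roll index 0: rolls=4,4 (sum=8), consumes 2 rolls
Frame 2 starts at roll index 2: roll=10 (strike), consumes 1 roll
Frame 3 starts at roll index 3: rolls=6,4 (sum=10), consumes 2 rolls
Frame 4 starts at roll index 5: rolls=3,7 (sum=10), consumes 2 rolls
Frame 5 starts at roll index 7: roll=10 (strike), consumes 1 roll
Frame 6 starts at roll index 8: rolls=0,6 (sum=6), consumes 2 rolls
Frame 7 starts at roll index 10: rolls=5,2 (sum=7), consumes 2 rolls
Frame 8 starts at roll index 12: rolls=1,9 (sum=10), consumes 2 rolls
Frame 9 starts at roll index 14: rolls=3,1 (sum=4), consumes 2 rolls
Frame 10 starts at roll index 16: 3 remaining rolls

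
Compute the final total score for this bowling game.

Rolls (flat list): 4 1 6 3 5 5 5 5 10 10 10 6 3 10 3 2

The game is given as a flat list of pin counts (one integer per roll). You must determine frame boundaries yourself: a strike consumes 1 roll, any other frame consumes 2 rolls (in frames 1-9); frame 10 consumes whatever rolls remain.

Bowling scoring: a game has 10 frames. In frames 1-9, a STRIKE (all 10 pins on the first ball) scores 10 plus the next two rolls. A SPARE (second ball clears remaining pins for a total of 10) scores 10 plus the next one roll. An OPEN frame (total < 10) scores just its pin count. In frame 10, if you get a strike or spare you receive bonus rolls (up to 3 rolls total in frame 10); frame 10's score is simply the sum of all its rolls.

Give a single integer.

Answer: 153

Derivation:
Frame 1: OPEN (4+1=5). Cumulative: 5
Frame 2: OPEN (6+3=9). Cumulative: 14
Frame 3: SPARE (5+5=10). 10 + next roll (5) = 15. Cumulative: 29
Frame 4: SPARE (5+5=10). 10 + next roll (10) = 20. Cumulative: 49
Frame 5: STRIKE. 10 + next two rolls (10+10) = 30. Cumulative: 79
Frame 6: STRIKE. 10 + next two rolls (10+6) = 26. Cumulative: 105
Frame 7: STRIKE. 10 + next two rolls (6+3) = 19. Cumulative: 124
Frame 8: OPEN (6+3=9). Cumulative: 133
Frame 9: STRIKE. 10 + next two rolls (3+2) = 15. Cumulative: 148
Frame 10: OPEN. Sum of all frame-10 rolls (3+2) = 5. Cumulative: 153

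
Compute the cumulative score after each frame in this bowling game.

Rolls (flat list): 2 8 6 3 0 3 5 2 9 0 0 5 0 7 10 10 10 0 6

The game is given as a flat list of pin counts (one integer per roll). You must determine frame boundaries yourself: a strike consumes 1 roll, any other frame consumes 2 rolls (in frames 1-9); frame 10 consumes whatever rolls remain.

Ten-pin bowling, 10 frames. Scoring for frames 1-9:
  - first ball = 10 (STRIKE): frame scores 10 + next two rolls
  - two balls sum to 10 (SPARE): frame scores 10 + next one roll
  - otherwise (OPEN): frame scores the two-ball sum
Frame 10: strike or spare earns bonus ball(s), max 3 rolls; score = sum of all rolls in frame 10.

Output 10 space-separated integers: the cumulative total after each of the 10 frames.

Frame 1: SPARE (2+8=10). 10 + next roll (6) = 16. Cumulative: 16
Frame 2: OPEN (6+3=9). Cumulative: 25
Frame 3: OPEN (0+3=3). Cumulative: 28
Frame 4: OPEN (5+2=7). Cumulative: 35
Frame 5: OPEN (9+0=9). Cumulative: 44
Frame 6: OPEN (0+5=5). Cumulative: 49
Frame 7: OPEN (0+7=7). Cumulative: 56
Frame 8: STRIKE. 10 + next two rolls (10+10) = 30. Cumulative: 86
Frame 9: STRIKE. 10 + next two rolls (10+0) = 20. Cumulative: 106
Frame 10: STRIKE. Sum of all frame-10 rolls (10+0+6) = 16. Cumulative: 122

Answer: 16 25 28 35 44 49 56 86 106 122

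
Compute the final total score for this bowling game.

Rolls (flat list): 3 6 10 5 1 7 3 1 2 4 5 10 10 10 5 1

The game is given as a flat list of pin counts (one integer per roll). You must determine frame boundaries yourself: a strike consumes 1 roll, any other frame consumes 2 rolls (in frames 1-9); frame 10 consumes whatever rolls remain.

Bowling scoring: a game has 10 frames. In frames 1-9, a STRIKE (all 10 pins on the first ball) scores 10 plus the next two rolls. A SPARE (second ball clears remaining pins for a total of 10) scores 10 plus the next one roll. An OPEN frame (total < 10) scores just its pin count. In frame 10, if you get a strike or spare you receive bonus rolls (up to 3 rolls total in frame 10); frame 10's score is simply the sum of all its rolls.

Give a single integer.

Frame 1: OPEN (3+6=9). Cumulative: 9
Frame 2: STRIKE. 10 + next two rolls (5+1) = 16. Cumulative: 25
Frame 3: OPEN (5+1=6). Cumulative: 31
Frame 4: SPARE (7+3=10). 10 + next roll (1) = 11. Cumulative: 42
Frame 5: OPEN (1+2=3). Cumulative: 45
Frame 6: OPEN (4+5=9). Cumulative: 54
Frame 7: STRIKE. 10 + next two rolls (10+10) = 30. Cumulative: 84
Frame 8: STRIKE. 10 + next two rolls (10+5) = 25. Cumulative: 109
Frame 9: STRIKE. 10 + next two rolls (5+1) = 16. Cumulative: 125
Frame 10: OPEN. Sum of all frame-10 rolls (5+1) = 6. Cumulative: 131

Answer: 131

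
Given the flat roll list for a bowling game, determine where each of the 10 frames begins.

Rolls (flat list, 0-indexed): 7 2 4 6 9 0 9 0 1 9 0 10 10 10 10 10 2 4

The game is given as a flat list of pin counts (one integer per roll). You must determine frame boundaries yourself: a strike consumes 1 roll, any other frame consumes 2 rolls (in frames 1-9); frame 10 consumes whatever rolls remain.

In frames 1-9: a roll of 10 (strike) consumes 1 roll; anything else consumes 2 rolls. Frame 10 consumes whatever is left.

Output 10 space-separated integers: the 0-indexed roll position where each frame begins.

Answer: 0 2 4 6 8 10 12 13 14 15

Derivation:
Frame 1 starts at roll index 0: rolls=7,2 (sum=9), consumes 2 rolls
Frame 2 starts at roll index 2: rolls=4,6 (sum=10), consumes 2 rolls
Frame 3 starts at roll index 4: rolls=9,0 (sum=9), consumes 2 rolls
Frame 4 starts at roll index 6: rolls=9,0 (sum=9), consumes 2 rolls
Frame 5 starts at roll index 8: rolls=1,9 (sum=10), consumes 2 rolls
Frame 6 starts at roll index 10: rolls=0,10 (sum=10), consumes 2 rolls
Frame 7 starts at roll index 12: roll=10 (strike), consumes 1 roll
Frame 8 starts at roll index 13: roll=10 (strike), consumes 1 roll
Frame 9 starts at roll index 14: roll=10 (strike), consumes 1 roll
Frame 10 starts at roll index 15: 3 remaining rolls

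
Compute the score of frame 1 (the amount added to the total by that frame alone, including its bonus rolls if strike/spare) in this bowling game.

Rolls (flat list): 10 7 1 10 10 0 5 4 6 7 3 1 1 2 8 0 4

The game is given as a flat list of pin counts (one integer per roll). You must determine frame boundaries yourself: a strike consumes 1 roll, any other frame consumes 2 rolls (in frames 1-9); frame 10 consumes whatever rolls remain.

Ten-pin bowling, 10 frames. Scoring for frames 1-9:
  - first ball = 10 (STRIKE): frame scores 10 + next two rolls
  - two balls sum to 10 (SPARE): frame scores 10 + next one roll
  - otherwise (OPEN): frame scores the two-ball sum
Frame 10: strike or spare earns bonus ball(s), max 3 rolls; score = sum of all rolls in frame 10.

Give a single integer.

Frame 1: STRIKE. 10 + next two rolls (7+1) = 18. Cumulative: 18
Frame 2: OPEN (7+1=8). Cumulative: 26
Frame 3: STRIKE. 10 + next two rolls (10+0) = 20. Cumulative: 46

Answer: 18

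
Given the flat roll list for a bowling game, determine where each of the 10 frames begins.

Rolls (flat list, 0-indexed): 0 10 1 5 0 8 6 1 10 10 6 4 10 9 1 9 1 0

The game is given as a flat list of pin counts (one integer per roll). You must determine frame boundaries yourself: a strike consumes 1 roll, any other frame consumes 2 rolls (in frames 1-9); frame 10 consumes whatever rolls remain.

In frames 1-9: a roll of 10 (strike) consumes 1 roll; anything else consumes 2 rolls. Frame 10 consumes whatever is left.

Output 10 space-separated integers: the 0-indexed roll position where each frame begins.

Frame 1 starts at roll index 0: rolls=0,10 (sum=10), consumes 2 rolls
Frame 2 starts at roll index 2: rolls=1,5 (sum=6), consumes 2 rolls
Frame 3 starts at roll index 4: rolls=0,8 (sum=8), consumes 2 rolls
Frame 4 starts at roll index 6: rolls=6,1 (sum=7), consumes 2 rolls
Frame 5 starts at roll index 8: roll=10 (strike), consumes 1 roll
Frame 6 starts at roll index 9: roll=10 (strike), consumes 1 roll
Frame 7 starts at roll index 10: rolls=6,4 (sum=10), consumes 2 rolls
Frame 8 starts at roll index 12: roll=10 (strike), consumes 1 roll
Frame 9 starts at roll index 13: rolls=9,1 (sum=10), consumes 2 rolls
Frame 10 starts at roll index 15: 3 remaining rolls

Answer: 0 2 4 6 8 9 10 12 13 15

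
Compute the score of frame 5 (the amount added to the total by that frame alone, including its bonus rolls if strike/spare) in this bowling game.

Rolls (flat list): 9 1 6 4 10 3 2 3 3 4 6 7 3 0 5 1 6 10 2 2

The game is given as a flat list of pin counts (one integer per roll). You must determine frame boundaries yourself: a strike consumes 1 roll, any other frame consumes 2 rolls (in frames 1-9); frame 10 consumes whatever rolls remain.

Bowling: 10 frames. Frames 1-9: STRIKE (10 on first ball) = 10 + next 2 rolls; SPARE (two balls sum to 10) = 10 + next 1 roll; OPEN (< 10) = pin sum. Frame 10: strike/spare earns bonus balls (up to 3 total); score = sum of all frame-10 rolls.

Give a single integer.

Answer: 6

Derivation:
Frame 1: SPARE (9+1=10). 10 + next roll (6) = 16. Cumulative: 16
Frame 2: SPARE (6+4=10). 10 + next roll (10) = 20. Cumulative: 36
Frame 3: STRIKE. 10 + next two rolls (3+2) = 15. Cumulative: 51
Frame 4: OPEN (3+2=5). Cumulative: 56
Frame 5: OPEN (3+3=6). Cumulative: 62
Frame 6: SPARE (4+6=10). 10 + next roll (7) = 17. Cumulative: 79
Frame 7: SPARE (7+3=10). 10 + next roll (0) = 10. Cumulative: 89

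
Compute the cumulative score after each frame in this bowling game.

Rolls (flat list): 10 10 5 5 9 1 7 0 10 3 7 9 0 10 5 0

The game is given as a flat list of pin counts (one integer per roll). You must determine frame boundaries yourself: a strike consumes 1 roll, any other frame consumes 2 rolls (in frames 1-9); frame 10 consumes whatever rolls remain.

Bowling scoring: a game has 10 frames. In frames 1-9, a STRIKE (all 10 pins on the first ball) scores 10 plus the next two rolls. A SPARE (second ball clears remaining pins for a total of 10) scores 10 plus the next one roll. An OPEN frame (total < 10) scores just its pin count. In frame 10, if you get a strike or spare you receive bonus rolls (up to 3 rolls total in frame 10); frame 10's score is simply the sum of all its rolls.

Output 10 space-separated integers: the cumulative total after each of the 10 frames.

Frame 1: STRIKE. 10 + next two rolls (10+5) = 25. Cumulative: 25
Frame 2: STRIKE. 10 + next two rolls (5+5) = 20. Cumulative: 45
Frame 3: SPARE (5+5=10). 10 + next roll (9) = 19. Cumulative: 64
Frame 4: SPARE (9+1=10). 10 + next roll (7) = 17. Cumulative: 81
Frame 5: OPEN (7+0=7). Cumulative: 88
Frame 6: STRIKE. 10 + next two rolls (3+7) = 20. Cumulative: 108
Frame 7: SPARE (3+7=10). 10 + next roll (9) = 19. Cumulative: 127
Frame 8: OPEN (9+0=9). Cumulative: 136
Frame 9: STRIKE. 10 + next two rolls (5+0) = 15. Cumulative: 151
Frame 10: OPEN. Sum of all frame-10 rolls (5+0) = 5. Cumulative: 156

Answer: 25 45 64 81 88 108 127 136 151 156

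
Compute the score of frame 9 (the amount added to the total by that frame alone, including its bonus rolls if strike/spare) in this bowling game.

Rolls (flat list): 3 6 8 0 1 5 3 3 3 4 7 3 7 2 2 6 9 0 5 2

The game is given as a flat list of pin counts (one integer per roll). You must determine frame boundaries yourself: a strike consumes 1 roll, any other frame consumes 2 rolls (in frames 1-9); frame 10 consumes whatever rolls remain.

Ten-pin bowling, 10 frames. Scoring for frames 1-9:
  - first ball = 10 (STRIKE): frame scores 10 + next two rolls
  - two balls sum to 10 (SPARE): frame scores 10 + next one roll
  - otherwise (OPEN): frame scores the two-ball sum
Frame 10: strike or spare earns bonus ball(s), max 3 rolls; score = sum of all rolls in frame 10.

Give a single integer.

Frame 1: OPEN (3+6=9). Cumulative: 9
Frame 2: OPEN (8+0=8). Cumulative: 17
Frame 3: OPEN (1+5=6). Cumulative: 23
Frame 4: OPEN (3+3=6). Cumulative: 29
Frame 5: OPEN (3+4=7). Cumulative: 36
Frame 6: SPARE (7+3=10). 10 + next roll (7) = 17. Cumulative: 53
Frame 7: OPEN (7+2=9). Cumulative: 62
Frame 8: OPEN (2+6=8). Cumulative: 70
Frame 9: OPEN (9+0=9). Cumulative: 79
Frame 10: OPEN. Sum of all frame-10 rolls (5+2) = 7. Cumulative: 86

Answer: 9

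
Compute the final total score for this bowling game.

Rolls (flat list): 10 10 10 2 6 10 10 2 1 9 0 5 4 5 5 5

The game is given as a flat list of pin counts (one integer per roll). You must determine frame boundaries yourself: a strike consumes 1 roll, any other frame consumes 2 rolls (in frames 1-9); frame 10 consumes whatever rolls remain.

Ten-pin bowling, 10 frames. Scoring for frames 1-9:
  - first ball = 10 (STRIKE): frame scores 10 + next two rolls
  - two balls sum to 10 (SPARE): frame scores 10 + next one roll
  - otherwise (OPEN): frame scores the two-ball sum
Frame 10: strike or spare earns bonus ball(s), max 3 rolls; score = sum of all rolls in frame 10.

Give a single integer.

Answer: 149

Derivation:
Frame 1: STRIKE. 10 + next two rolls (10+10) = 30. Cumulative: 30
Frame 2: STRIKE. 10 + next two rolls (10+2) = 22. Cumulative: 52
Frame 3: STRIKE. 10 + next two rolls (2+6) = 18. Cumulative: 70
Frame 4: OPEN (2+6=8). Cumulative: 78
Frame 5: STRIKE. 10 + next two rolls (10+2) = 22. Cumulative: 100
Frame 6: STRIKE. 10 + next two rolls (2+1) = 13. Cumulative: 113
Frame 7: OPEN (2+1=3). Cumulative: 116
Frame 8: OPEN (9+0=9). Cumulative: 125
Frame 9: OPEN (5+4=9). Cumulative: 134
Frame 10: SPARE. Sum of all frame-10 rolls (5+5+5) = 15. Cumulative: 149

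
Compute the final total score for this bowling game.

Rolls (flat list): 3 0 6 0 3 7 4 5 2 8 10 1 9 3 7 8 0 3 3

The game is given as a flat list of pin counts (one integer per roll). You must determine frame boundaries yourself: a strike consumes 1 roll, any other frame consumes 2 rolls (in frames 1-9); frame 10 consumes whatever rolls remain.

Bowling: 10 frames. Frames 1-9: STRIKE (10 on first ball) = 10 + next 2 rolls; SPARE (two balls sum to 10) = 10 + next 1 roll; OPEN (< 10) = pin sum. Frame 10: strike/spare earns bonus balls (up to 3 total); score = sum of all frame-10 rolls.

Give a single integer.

Answer: 117

Derivation:
Frame 1: OPEN (3+0=3). Cumulative: 3
Frame 2: OPEN (6+0=6). Cumulative: 9
Frame 3: SPARE (3+7=10). 10 + next roll (4) = 14. Cumulative: 23
Frame 4: OPEN (4+5=9). Cumulative: 32
Frame 5: SPARE (2+8=10). 10 + next roll (10) = 20. Cumulative: 52
Frame 6: STRIKE. 10 + next two rolls (1+9) = 20. Cumulative: 72
Frame 7: SPARE (1+9=10). 10 + next roll (3) = 13. Cumulative: 85
Frame 8: SPARE (3+7=10). 10 + next roll (8) = 18. Cumulative: 103
Frame 9: OPEN (8+0=8). Cumulative: 111
Frame 10: OPEN. Sum of all frame-10 rolls (3+3) = 6. Cumulative: 117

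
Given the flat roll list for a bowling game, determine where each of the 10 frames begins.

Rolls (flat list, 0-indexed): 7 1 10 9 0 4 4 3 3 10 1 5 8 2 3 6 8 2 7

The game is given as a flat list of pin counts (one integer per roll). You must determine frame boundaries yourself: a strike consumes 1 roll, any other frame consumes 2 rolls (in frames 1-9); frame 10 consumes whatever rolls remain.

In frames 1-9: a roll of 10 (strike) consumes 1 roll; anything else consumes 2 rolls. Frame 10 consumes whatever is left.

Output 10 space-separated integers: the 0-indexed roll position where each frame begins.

Frame 1 starts at roll index 0: rolls=7,1 (sum=8), consumes 2 rolls
Frame 2 starts at roll index 2: roll=10 (strike), consumes 1 roll
Frame 3 starts at roll index 3: rolls=9,0 (sum=9), consumes 2 rolls
Frame 4 starts at roll index 5: rolls=4,4 (sum=8), consumes 2 rolls
Frame 5 starts at roll index 7: rolls=3,3 (sum=6), consumes 2 rolls
Frame 6 starts at roll index 9: roll=10 (strike), consumes 1 roll
Frame 7 starts at roll index 10: rolls=1,5 (sum=6), consumes 2 rolls
Frame 8 starts at roll index 12: rolls=8,2 (sum=10), consumes 2 rolls
Frame 9 starts at roll index 14: rolls=3,6 (sum=9), consumes 2 rolls
Frame 10 starts at roll index 16: 3 remaining rolls

Answer: 0 2 3 5 7 9 10 12 14 16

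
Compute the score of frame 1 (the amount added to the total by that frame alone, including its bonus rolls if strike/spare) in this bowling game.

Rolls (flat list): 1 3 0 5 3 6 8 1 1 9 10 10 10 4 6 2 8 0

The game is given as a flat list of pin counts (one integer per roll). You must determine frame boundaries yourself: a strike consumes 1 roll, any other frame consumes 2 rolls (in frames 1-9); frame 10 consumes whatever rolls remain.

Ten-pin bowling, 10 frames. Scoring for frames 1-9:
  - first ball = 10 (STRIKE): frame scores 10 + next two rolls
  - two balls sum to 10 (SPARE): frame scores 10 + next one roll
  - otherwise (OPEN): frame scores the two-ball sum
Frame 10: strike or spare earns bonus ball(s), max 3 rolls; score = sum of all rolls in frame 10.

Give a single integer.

Answer: 4

Derivation:
Frame 1: OPEN (1+3=4). Cumulative: 4
Frame 2: OPEN (0+5=5). Cumulative: 9
Frame 3: OPEN (3+6=9). Cumulative: 18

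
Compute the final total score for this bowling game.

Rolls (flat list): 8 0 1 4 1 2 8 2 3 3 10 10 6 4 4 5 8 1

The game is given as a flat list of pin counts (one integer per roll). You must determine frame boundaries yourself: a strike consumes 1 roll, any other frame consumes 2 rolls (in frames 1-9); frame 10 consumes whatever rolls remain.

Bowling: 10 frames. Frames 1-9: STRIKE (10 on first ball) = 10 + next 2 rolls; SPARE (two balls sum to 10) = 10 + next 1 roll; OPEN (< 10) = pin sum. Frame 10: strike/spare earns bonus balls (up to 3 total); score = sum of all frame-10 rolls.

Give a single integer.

Frame 1: OPEN (8+0=8). Cumulative: 8
Frame 2: OPEN (1+4=5). Cumulative: 13
Frame 3: OPEN (1+2=3). Cumulative: 16
Frame 4: SPARE (8+2=10). 10 + next roll (3) = 13. Cumulative: 29
Frame 5: OPEN (3+3=6). Cumulative: 35
Frame 6: STRIKE. 10 + next two rolls (10+6) = 26. Cumulative: 61
Frame 7: STRIKE. 10 + next two rolls (6+4) = 20. Cumulative: 81
Frame 8: SPARE (6+4=10). 10 + next roll (4) = 14. Cumulative: 95
Frame 9: OPEN (4+5=9). Cumulative: 104
Frame 10: OPEN. Sum of all frame-10 rolls (8+1) = 9. Cumulative: 113

Answer: 113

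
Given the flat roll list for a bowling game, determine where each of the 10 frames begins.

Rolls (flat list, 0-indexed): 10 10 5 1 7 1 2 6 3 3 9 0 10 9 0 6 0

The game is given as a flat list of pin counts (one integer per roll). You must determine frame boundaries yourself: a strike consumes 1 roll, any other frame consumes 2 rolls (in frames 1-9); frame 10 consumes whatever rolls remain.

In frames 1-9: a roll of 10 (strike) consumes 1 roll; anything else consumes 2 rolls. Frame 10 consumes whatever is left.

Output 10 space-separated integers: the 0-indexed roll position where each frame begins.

Answer: 0 1 2 4 6 8 10 12 13 15

Derivation:
Frame 1 starts at roll index 0: roll=10 (strike), consumes 1 roll
Frame 2 starts at roll index 1: roll=10 (strike), consumes 1 roll
Frame 3 starts at roll index 2: rolls=5,1 (sum=6), consumes 2 rolls
Frame 4 starts at roll index 4: rolls=7,1 (sum=8), consumes 2 rolls
Frame 5 starts at roll index 6: rolls=2,6 (sum=8), consumes 2 rolls
Frame 6 starts at roll index 8: rolls=3,3 (sum=6), consumes 2 rolls
Frame 7 starts at roll index 10: rolls=9,0 (sum=9), consumes 2 rolls
Frame 8 starts at roll index 12: roll=10 (strike), consumes 1 roll
Frame 9 starts at roll index 13: rolls=9,0 (sum=9), consumes 2 rolls
Frame 10 starts at roll index 15: 2 remaining rolls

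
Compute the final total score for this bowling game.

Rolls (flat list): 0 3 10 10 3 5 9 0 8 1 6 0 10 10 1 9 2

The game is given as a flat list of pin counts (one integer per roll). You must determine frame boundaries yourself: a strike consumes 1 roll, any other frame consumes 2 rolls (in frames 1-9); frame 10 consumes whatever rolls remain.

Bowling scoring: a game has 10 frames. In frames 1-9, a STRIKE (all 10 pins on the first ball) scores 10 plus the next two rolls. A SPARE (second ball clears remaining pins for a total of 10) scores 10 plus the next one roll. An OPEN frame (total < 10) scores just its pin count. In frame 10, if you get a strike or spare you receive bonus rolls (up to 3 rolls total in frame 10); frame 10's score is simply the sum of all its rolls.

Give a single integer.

Frame 1: OPEN (0+3=3). Cumulative: 3
Frame 2: STRIKE. 10 + next two rolls (10+3) = 23. Cumulative: 26
Frame 3: STRIKE. 10 + next two rolls (3+5) = 18. Cumulative: 44
Frame 4: OPEN (3+5=8). Cumulative: 52
Frame 5: OPEN (9+0=9). Cumulative: 61
Frame 6: OPEN (8+1=9). Cumulative: 70
Frame 7: OPEN (6+0=6). Cumulative: 76
Frame 8: STRIKE. 10 + next two rolls (10+1) = 21. Cumulative: 97
Frame 9: STRIKE. 10 + next two rolls (1+9) = 20. Cumulative: 117
Frame 10: SPARE. Sum of all frame-10 rolls (1+9+2) = 12. Cumulative: 129

Answer: 129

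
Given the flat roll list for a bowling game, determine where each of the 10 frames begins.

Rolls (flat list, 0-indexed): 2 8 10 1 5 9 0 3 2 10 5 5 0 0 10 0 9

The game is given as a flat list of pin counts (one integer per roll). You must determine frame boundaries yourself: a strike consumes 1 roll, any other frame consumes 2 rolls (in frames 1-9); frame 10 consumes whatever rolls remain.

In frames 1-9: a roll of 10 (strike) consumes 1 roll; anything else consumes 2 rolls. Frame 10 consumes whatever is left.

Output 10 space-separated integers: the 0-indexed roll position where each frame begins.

Answer: 0 2 3 5 7 9 10 12 14 15

Derivation:
Frame 1 starts at roll index 0: rolls=2,8 (sum=10), consumes 2 rolls
Frame 2 starts at roll index 2: roll=10 (strike), consumes 1 roll
Frame 3 starts at roll index 3: rolls=1,5 (sum=6), consumes 2 rolls
Frame 4 starts at roll index 5: rolls=9,0 (sum=9), consumes 2 rolls
Frame 5 starts at roll index 7: rolls=3,2 (sum=5), consumes 2 rolls
Frame 6 starts at roll index 9: roll=10 (strike), consumes 1 roll
Frame 7 starts at roll index 10: rolls=5,5 (sum=10), consumes 2 rolls
Frame 8 starts at roll index 12: rolls=0,0 (sum=0), consumes 2 rolls
Frame 9 starts at roll index 14: roll=10 (strike), consumes 1 roll
Frame 10 starts at roll index 15: 2 remaining rolls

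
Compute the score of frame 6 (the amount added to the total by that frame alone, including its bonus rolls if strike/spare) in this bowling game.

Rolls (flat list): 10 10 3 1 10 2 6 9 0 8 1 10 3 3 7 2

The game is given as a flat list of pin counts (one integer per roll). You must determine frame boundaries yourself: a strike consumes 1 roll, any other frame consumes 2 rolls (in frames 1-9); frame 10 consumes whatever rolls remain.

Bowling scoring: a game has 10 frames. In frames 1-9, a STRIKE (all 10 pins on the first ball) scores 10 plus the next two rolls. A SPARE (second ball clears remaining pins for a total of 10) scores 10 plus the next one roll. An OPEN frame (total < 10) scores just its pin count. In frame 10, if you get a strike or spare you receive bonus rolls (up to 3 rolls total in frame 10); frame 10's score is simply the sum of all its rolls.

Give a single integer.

Frame 1: STRIKE. 10 + next two rolls (10+3) = 23. Cumulative: 23
Frame 2: STRIKE. 10 + next two rolls (3+1) = 14. Cumulative: 37
Frame 3: OPEN (3+1=4). Cumulative: 41
Frame 4: STRIKE. 10 + next two rolls (2+6) = 18. Cumulative: 59
Frame 5: OPEN (2+6=8). Cumulative: 67
Frame 6: OPEN (9+0=9). Cumulative: 76
Frame 7: OPEN (8+1=9). Cumulative: 85
Frame 8: STRIKE. 10 + next two rolls (3+3) = 16. Cumulative: 101

Answer: 9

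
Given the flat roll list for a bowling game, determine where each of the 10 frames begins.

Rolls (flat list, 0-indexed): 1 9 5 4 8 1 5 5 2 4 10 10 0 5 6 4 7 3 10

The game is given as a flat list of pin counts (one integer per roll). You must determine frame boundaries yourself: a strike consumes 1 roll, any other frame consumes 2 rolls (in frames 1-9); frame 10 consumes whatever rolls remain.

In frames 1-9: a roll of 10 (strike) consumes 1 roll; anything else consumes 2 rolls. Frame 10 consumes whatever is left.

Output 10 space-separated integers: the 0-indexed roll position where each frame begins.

Answer: 0 2 4 6 8 10 11 12 14 16

Derivation:
Frame 1 starts at roll index 0: rolls=1,9 (sum=10), consumes 2 rolls
Frame 2 starts at roll index 2: rolls=5,4 (sum=9), consumes 2 rolls
Frame 3 starts at roll index 4: rolls=8,1 (sum=9), consumes 2 rolls
Frame 4 starts at roll index 6: rolls=5,5 (sum=10), consumes 2 rolls
Frame 5 starts at roll index 8: rolls=2,4 (sum=6), consumes 2 rolls
Frame 6 starts at roll index 10: roll=10 (strike), consumes 1 roll
Frame 7 starts at roll index 11: roll=10 (strike), consumes 1 roll
Frame 8 starts at roll index 12: rolls=0,5 (sum=5), consumes 2 rolls
Frame 9 starts at roll index 14: rolls=6,4 (sum=10), consumes 2 rolls
Frame 10 starts at roll index 16: 3 remaining rolls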